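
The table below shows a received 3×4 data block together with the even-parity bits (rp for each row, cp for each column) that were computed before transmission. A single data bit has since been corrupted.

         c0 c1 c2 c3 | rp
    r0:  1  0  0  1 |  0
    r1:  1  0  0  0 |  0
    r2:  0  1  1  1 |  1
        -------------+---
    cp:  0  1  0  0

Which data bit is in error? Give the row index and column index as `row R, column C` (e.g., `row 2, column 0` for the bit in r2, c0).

row 1, column 2

Recompute each row's even parity and compare to rp:
  r0: data parity 0, sent rp 0 → ok
  r1: data parity 1, sent rp 0 → mismatch
  r2: data parity 1, sent rp 1 → ok
Recompute each column's even parity and compare to cp:
  c0: data parity 0, sent cp 0 → ok
  c1: data parity 1, sent cp 1 → ok
  c2: data parity 1, sent cp 0 → mismatch
  c3: data parity 0, sent cp 0 → ok
Exactly one row (r1) and one column (c2) fail → the flipped bit is at their intersection.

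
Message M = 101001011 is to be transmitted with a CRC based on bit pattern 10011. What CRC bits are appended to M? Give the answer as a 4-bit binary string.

0110

Append 4 zeros: 1010010110000. Divide by 10011 (XOR where the leading bit is 1):
  pos 0: 10100 XOR 10011 = 00111
  pos 2: 11110 XOR 10011 = 01101
  pos 3: 11011 XOR 10011 = 01000
  pos 4: 10001 XOR 10011 = 00010
  pos 7: 10000 XOR 10011 = 00011
Remainder (last 4 bits) = 0110. This is the CRC / FCS.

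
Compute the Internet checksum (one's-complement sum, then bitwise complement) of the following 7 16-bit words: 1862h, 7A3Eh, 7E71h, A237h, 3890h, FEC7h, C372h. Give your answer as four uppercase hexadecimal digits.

51EB

One's-complement addition (fold any carry out of bit 15 back into bit 0):
  0x1862 + 0x7A3E = 0x092A0
  0x92A0 + 0x7E71 = 0x11111 → wrap carry → 0x1112
  0x1112 + 0xA237 = 0x0B349
  0xB349 + 0x3890 = 0x0EBD9
  0xEBD9 + 0xFEC7 = 0x1EAA0 → wrap carry → 0xEAA1
  0xEAA1 + 0xC372 = 0x1AE13 → wrap carry → 0xAE14
One's-complement sum = 0xAE14.
Checksum = ~0xAE14 & 0xFFFF = 0x51EB.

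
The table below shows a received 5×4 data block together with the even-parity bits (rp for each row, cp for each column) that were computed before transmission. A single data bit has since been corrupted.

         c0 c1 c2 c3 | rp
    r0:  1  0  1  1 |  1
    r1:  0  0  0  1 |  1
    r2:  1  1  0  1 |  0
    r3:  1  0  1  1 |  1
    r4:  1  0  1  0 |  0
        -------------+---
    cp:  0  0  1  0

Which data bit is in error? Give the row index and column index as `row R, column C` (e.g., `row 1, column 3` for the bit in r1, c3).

row 2, column 1

Recompute each row's even parity and compare to rp:
  r0: data parity 1, sent rp 1 → ok
  r1: data parity 1, sent rp 1 → ok
  r2: data parity 1, sent rp 0 → mismatch
  r3: data parity 1, sent rp 1 → ok
  r4: data parity 0, sent rp 0 → ok
Recompute each column's even parity and compare to cp:
  c0: data parity 0, sent cp 0 → ok
  c1: data parity 1, sent cp 0 → mismatch
  c2: data parity 1, sent cp 1 → ok
  c3: data parity 0, sent cp 0 → ok
Exactly one row (r2) and one column (c1) fail → the flipped bit is at their intersection.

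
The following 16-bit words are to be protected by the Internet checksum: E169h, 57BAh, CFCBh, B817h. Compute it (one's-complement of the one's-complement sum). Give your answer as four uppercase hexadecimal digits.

3EF8

One's-complement addition (fold any carry out of bit 15 back into bit 0):
  0xE169 + 0x57BA = 0x13923 → wrap carry → 0x3924
  0x3924 + 0xCFCB = 0x108EF → wrap carry → 0x08F0
  0x08F0 + 0xB817 = 0x0C107
One's-complement sum = 0xC107.
Checksum = ~0xC107 & 0xFFFF = 0x3EF8.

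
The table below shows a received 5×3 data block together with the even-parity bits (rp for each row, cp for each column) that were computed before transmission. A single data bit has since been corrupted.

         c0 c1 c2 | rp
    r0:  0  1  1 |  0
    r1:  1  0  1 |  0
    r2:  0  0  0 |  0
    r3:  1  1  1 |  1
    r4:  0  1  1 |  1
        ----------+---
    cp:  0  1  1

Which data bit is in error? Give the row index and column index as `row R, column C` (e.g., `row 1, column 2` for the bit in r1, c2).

Recompute each row's even parity and compare to rp:
  r0: data parity 0, sent rp 0 → ok
  r1: data parity 0, sent rp 0 → ok
  r2: data parity 0, sent rp 0 → ok
  r3: data parity 1, sent rp 1 → ok
  r4: data parity 0, sent rp 1 → mismatch
Recompute each column's even parity and compare to cp:
  c0: data parity 0, sent cp 0 → ok
  c1: data parity 1, sent cp 1 → ok
  c2: data parity 0, sent cp 1 → mismatch
Exactly one row (r4) and one column (c2) fail → the flipped bit is at their intersection.

row 4, column 2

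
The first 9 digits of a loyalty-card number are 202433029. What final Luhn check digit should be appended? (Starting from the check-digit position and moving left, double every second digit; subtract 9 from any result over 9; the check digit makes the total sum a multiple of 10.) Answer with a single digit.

8

Partial digits right→left: 9 2 0 3 3 4 2 0 2
Double every second digit counting from the check-digit position (so the 1st, 3rd, 5th, ... of the partial from the right).
  doubled (with −9 where >9): 9 0 6 4 4 → sum 23
  kept as-is: 2 3 4 0 → sum 9
Total = 23 + 9 = 32.
Check digit = (10 − (32 mod 10)) mod 10 = 8.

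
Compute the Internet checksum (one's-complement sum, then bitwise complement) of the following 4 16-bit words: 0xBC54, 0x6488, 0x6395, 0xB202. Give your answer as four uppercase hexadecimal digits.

One's-complement addition (fold any carry out of bit 15 back into bit 0):
  0xBC54 + 0x6488 = 0x120DC → wrap carry → 0x20DD
  0x20DD + 0x6395 = 0x08472
  0x8472 + 0xB202 = 0x13674 → wrap carry → 0x3675
One's-complement sum = 0x3675.
Checksum = ~0x3675 & 0xFFFF = 0xC98A.

C98A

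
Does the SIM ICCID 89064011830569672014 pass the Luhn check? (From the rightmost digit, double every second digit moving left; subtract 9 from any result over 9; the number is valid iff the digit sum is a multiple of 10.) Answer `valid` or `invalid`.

From the right, keep odd positions and double even positions (subtract 9 from any doubled value over 9):
  doubled (positions 2,4,...): 2 4 3 3 0 7 2 8 0 7 → sum 36
  kept (positions 1,3,...): 4 0 7 9 5 3 1 0 6 9 → sum 44
Total = 80.
80 mod 10 = 0, so the number is valid.

valid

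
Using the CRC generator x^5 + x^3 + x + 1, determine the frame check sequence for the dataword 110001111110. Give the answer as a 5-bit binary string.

Append 5 zeros: 11000111111000000. Divide by 101011 (XOR where the leading bit is 1):
  pos 0: 110001 XOR 101011 = 011010
  pos 1: 110101 XOR 101011 = 011110
  pos 2: 111101 XOR 101011 = 010110
  pos 3: 101101 XOR 101011 = 000110
  pos 6: 110110 XOR 101011 = 011101
  pos 7: 111010 XOR 101011 = 010001
  pos 8: 100010 XOR 101011 = 001001
  pos 10: 100100 XOR 101011 = 001111
Remainder (last 5 bits) = 11110. This is the CRC / FCS.

11110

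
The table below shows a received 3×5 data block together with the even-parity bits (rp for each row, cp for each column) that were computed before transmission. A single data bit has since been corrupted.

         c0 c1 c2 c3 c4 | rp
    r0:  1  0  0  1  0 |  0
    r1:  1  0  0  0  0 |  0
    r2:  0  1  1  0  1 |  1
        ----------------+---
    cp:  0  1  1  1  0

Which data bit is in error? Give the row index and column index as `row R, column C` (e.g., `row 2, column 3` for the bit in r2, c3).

Recompute each row's even parity and compare to rp:
  r0: data parity 0, sent rp 0 → ok
  r1: data parity 1, sent rp 0 → mismatch
  r2: data parity 1, sent rp 1 → ok
Recompute each column's even parity and compare to cp:
  c0: data parity 0, sent cp 0 → ok
  c1: data parity 1, sent cp 1 → ok
  c2: data parity 1, sent cp 1 → ok
  c3: data parity 1, sent cp 1 → ok
  c4: data parity 1, sent cp 0 → mismatch
Exactly one row (r1) and one column (c4) fail → the flipped bit is at their intersection.

row 1, column 4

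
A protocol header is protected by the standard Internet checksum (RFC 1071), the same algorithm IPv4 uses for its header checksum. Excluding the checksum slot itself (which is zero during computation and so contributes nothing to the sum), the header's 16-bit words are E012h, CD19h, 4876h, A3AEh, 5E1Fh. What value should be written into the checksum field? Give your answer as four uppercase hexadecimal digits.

088F

One's-complement addition (fold any carry out of bit 15 back into bit 0):
  0xE012 + 0xCD19 = 0x1AD2B → wrap carry → 0xAD2C
  0xAD2C + 0x4876 = 0x0F5A2
  0xF5A2 + 0xA3AE = 0x19950 → wrap carry → 0x9951
  0x9951 + 0x5E1F = 0x0F770
One's-complement sum = 0xF770.
Checksum = ~0xF770 & 0xFFFF = 0x088F.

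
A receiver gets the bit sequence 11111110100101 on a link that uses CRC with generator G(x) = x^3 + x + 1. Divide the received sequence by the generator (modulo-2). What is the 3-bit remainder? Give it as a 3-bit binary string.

Modulo-2 division of 11111110100101 by 1011:
  pos 0: 1111 XOR 1011 = 0100
  pos 1: 1001 XOR 1011 = 0010
  pos 3: 1011 XOR 1011 = 0000
  pos 8: 1001 XOR 1011 = 0010
  pos 10: 1001 XOR 1011 = 0010
Remainder = 010 (nonzero — an error is detected).

010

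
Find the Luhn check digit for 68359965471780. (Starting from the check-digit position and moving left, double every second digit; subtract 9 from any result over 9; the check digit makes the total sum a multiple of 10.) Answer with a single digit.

Partial digits right→left: 0 8 7 1 7 4 5 6 9 9 5 3 8 6
Double every second digit counting from the check-digit position (so the 1st, 3rd, 5th, ... of the partial from the right).
  doubled (with −9 where >9): 0 5 5 1 9 1 7 → sum 28
  kept as-is: 8 1 4 6 9 3 6 → sum 37
Total = 28 + 37 = 65.
Check digit = (10 − (65 mod 10)) mod 10 = 5.

5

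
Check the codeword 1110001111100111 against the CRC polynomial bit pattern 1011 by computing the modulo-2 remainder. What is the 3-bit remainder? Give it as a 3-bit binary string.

100

Modulo-2 division of 1110001111100111 by 1011:
  pos 0: 1110 XOR 1011 = 0101
  pos 1: 1010 XOR 1011 = 0001
  pos 4: 1011 XOR 1011 = 0000
  pos 8: 1110 XOR 1011 = 0101
  pos 9: 1010 XOR 1011 = 0001
  pos 12: 1111 XOR 1011 = 0100
Remainder = 100 (nonzero — an error is detected).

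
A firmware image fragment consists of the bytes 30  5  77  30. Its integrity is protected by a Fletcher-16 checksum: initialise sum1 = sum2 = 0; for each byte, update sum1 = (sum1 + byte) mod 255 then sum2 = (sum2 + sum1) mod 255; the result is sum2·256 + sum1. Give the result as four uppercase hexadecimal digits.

408E

Running sums (mod 255):
  after byte 0 (30): sum1=30, sum2=30
  after byte 1 (5): sum1=35, sum2=65
  after byte 2 (77): sum1=112, sum2=177
  after byte 3 (30): sum1=142, sum2=64
Checksum = sum2·256 + sum1 = 64·256 + 142 = 16526 = 0x408E.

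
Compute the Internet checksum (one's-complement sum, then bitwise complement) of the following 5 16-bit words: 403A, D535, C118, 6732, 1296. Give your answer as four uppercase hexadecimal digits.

One's-complement addition (fold any carry out of bit 15 back into bit 0):
  0x403A + 0xD535 = 0x1156F → wrap carry → 0x1570
  0x1570 + 0xC118 = 0x0D688
  0xD688 + 0x6732 = 0x13DBA → wrap carry → 0x3DBB
  0x3DBB + 0x1296 = 0x05051
One's-complement sum = 0x5051.
Checksum = ~0x5051 & 0xFFFF = 0xAFAE.

AFAE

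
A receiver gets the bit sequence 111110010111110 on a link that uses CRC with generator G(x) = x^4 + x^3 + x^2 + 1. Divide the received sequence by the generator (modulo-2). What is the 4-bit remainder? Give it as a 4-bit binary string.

Modulo-2 division of 111110010111110 by 11101:
  pos 0: 11111 XOR 11101 = 00010
  pos 3: 10001 XOR 11101 = 01100
  pos 4: 11000 XOR 11101 = 00101
  pos 6: 10111 XOR 11101 = 01010
  pos 7: 10101 XOR 11101 = 01000
  pos 8: 10001 XOR 11101 = 01100
  pos 9: 11001 XOR 11101 = 00100
Remainder = 1000 (nonzero — an error is detected).

1000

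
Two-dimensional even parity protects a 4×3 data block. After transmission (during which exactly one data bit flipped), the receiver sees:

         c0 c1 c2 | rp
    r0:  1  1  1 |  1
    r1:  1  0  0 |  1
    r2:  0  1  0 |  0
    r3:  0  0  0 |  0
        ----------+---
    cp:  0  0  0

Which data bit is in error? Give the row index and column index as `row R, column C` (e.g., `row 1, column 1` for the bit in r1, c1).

Recompute each row's even parity and compare to rp:
  r0: data parity 1, sent rp 1 → ok
  r1: data parity 1, sent rp 1 → ok
  r2: data parity 1, sent rp 0 → mismatch
  r3: data parity 0, sent rp 0 → ok
Recompute each column's even parity and compare to cp:
  c0: data parity 0, sent cp 0 → ok
  c1: data parity 0, sent cp 0 → ok
  c2: data parity 1, sent cp 0 → mismatch
Exactly one row (r2) and one column (c2) fail → the flipped bit is at their intersection.

row 2, column 2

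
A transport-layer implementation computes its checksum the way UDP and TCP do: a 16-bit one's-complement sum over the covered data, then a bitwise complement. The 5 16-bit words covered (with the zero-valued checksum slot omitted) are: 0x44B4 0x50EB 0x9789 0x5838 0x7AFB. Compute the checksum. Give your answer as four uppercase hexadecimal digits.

FFA2

One's-complement addition (fold any carry out of bit 15 back into bit 0):
  0x44B4 + 0x50EB = 0x0959F
  0x959F + 0x9789 = 0x12D28 → wrap carry → 0x2D29
  0x2D29 + 0x5838 = 0x08561
  0x8561 + 0x7AFB = 0x1005C → wrap carry → 0x005D
One's-complement sum = 0x005D.
Checksum = ~0x005D & 0xFFFF = 0xFFA2.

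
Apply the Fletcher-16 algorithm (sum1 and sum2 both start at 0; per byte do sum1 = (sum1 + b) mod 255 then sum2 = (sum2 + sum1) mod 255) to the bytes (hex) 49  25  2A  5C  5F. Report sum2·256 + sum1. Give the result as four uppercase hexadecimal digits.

9954

Running sums (mod 255):
  after byte 0 (49): sum1=73, sum2=73
  after byte 1 (25): sum1=110, sum2=183
  after byte 2 (2A): sum1=152, sum2=80
  after byte 3 (5C): sum1=244, sum2=69
  after byte 4 (5F): sum1=84, sum2=153
Checksum = sum2·256 + sum1 = 153·256 + 84 = 39252 = 0x9954.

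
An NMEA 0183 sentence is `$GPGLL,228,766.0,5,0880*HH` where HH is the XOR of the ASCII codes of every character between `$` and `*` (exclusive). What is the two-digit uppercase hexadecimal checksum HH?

XOR the ASCII codes of the payload characters:
  'G' = 0x47 → acc = 0x47
  'P' = 0x50 → acc = 0x17
  'G' = 0x47 → acc = 0x50
  'L' = 0x4C → acc = 0x1C
  'L' = 0x4C → acc = 0x50
  ',' = 0x2C → acc = 0x7C
  '2' = 0x32 → acc = 0x4E
  '2' = 0x32 → acc = 0x7C
  '8' = 0x38 → acc = 0x44
  ',' = 0x2C → acc = 0x68
  '7' = 0x37 → acc = 0x5F
  '6' = 0x36 → acc = 0x69
  '6' = 0x36 → acc = 0x5F
  '.' = 0x2E → acc = 0x71
  '0' = 0x30 → acc = 0x41
  ',' = 0x2C → acc = 0x6D
  '5' = 0x35 → acc = 0x58
  ',' = 0x2C → acc = 0x74
  '0' = 0x30 → acc = 0x44
  '8' = 0x38 → acc = 0x7C
  '8' = 0x38 → acc = 0x44
  '0' = 0x30 → acc = 0x74
Checksum = 0x74.

74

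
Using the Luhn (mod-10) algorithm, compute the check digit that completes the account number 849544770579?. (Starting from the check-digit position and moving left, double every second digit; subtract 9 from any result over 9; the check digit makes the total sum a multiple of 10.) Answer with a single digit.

Partial digits right→left: 9 7 5 0 7 7 4 4 5 9 4 8
Double every second digit counting from the check-digit position (so the 1st, 3rd, 5th, ... of the partial from the right).
  doubled (with −9 where >9): 9 1 5 8 1 8 → sum 32
  kept as-is: 7 0 7 4 9 8 → sum 35
Total = 32 + 35 = 67.
Check digit = (10 − (67 mod 10)) mod 10 = 3.

3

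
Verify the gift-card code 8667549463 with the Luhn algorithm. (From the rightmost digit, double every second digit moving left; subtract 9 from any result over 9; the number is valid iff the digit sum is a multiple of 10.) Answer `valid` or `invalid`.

invalid

From the right, keep odd positions and double even positions (subtract 9 from any doubled value over 9):
  doubled (positions 2,4,...): 3 9 1 3 7 → sum 23
  kept (positions 1,3,...): 3 4 4 7 6 → sum 24
Total = 47.
47 mod 10 = 7, so the number is invalid.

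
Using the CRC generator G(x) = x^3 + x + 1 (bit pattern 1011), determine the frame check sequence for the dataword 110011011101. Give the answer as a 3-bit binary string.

011

Append 3 zeros: 110011011101000. Divide by 1011 (XOR where the leading bit is 1):
  pos 0: 1100 XOR 1011 = 0111
  pos 1: 1111 XOR 1011 = 0100
  pos 2: 1001 XOR 1011 = 0010
  pos 4: 1001 XOR 1011 = 0010
  pos 6: 1011 XOR 1011 = 0000
  pos 11: 1000 XOR 1011 = 0011
Remainder (last 3 bits) = 011. This is the CRC / FCS.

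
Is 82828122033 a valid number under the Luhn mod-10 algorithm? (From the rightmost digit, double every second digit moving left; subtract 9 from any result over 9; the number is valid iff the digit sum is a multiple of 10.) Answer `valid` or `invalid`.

invalid

From the right, keep odd positions and double even positions (subtract 9 from any doubled value over 9):
  doubled (positions 2,4,...): 6 4 2 4 4 → sum 20
  kept (positions 1,3,...): 3 0 2 8 8 8 → sum 29
Total = 49.
49 mod 10 = 9, so the number is invalid.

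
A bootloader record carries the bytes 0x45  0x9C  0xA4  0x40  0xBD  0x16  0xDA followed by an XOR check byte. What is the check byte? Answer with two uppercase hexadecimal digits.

4C

XOR the bytes together:
  start with 0x45
  0x45 ⊕ 0x9C = 0xD9
  0xD9 ⊕ 0xA4 = 0x7D
  0x7D ⊕ 0x40 = 0x3D
  0x3D ⊕ 0xBD = 0x80
  0x80 ⊕ 0x16 = 0x96
  0x96 ⊕ 0xDA = 0x4C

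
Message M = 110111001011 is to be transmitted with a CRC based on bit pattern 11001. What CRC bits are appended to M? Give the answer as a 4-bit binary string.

Append 4 zeros: 1101110010110000. Divide by 11001 (XOR where the leading bit is 1):
  pos 0: 11011 XOR 11001 = 00010
  pos 3: 10100 XOR 11001 = 01101
  pos 4: 11011 XOR 11001 = 00010
  pos 7: 10011 XOR 11001 = 01010
  pos 8: 10100 XOR 11001 = 01101
  pos 9: 11010 XOR 11001 = 00011
Remainder (last 4 bits) = 1100. This is the CRC / FCS.

1100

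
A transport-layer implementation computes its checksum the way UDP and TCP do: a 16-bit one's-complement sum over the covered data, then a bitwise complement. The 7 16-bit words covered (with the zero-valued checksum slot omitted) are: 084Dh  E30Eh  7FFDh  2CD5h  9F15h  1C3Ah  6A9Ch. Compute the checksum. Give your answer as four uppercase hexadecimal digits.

41E5

One's-complement addition (fold any carry out of bit 15 back into bit 0):
  0x084D + 0xE30E = 0x0EB5B
  0xEB5B + 0x7FFD = 0x16B58 → wrap carry → 0x6B59
  0x6B59 + 0x2CD5 = 0x0982E
  0x982E + 0x9F15 = 0x13743 → wrap carry → 0x3744
  0x3744 + 0x1C3A = 0x0537E
  0x537E + 0x6A9C = 0x0BE1A
One's-complement sum = 0xBE1A.
Checksum = ~0xBE1A & 0xFFFF = 0x41E5.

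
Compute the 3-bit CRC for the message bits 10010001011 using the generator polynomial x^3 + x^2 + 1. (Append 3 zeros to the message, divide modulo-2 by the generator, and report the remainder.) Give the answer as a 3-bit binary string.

Append 3 zeros: 10010001011000. Divide by 1101 (XOR where the leading bit is 1):
  pos 0: 1001 XOR 1101 = 0100
  pos 1: 1000 XOR 1101 = 0101
  pos 2: 1010 XOR 1101 = 0111
  pos 3: 1110 XOR 1101 = 0011
  pos 5: 1110 XOR 1101 = 0011
  pos 7: 1111 XOR 1101 = 0010
  pos 9: 1000 XOR 1101 = 0101
  pos 10: 1010 XOR 1101 = 0111
Remainder (last 3 bits) = 111. This is the CRC / FCS.

111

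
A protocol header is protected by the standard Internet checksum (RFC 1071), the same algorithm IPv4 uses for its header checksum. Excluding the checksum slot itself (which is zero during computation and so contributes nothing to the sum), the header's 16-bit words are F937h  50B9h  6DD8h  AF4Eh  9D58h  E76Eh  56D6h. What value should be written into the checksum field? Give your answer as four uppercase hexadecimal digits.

One's-complement addition (fold any carry out of bit 15 back into bit 0):
  0xF937 + 0x50B9 = 0x149F0 → wrap carry → 0x49F1
  0x49F1 + 0x6DD8 = 0x0B7C9
  0xB7C9 + 0xAF4E = 0x16717 → wrap carry → 0x6718
  0x6718 + 0x9D58 = 0x10470 → wrap carry → 0x0471
  0x0471 + 0xE76E = 0x0EBDF
  0xEBDF + 0x56D6 = 0x142B5 → wrap carry → 0x42B6
One's-complement sum = 0x42B6.
Checksum = ~0x42B6 & 0xFFFF = 0xBD49.

BD49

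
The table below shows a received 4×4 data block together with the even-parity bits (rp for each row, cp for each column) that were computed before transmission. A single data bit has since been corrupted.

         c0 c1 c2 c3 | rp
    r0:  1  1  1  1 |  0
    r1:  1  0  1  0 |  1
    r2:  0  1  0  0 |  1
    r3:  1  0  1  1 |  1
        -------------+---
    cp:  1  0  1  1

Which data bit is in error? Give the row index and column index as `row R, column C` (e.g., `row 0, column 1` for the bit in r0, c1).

row 1, column 3

Recompute each row's even parity and compare to rp:
  r0: data parity 0, sent rp 0 → ok
  r1: data parity 0, sent rp 1 → mismatch
  r2: data parity 1, sent rp 1 → ok
  r3: data parity 1, sent rp 1 → ok
Recompute each column's even parity and compare to cp:
  c0: data parity 1, sent cp 1 → ok
  c1: data parity 0, sent cp 0 → ok
  c2: data parity 1, sent cp 1 → ok
  c3: data parity 0, sent cp 1 → mismatch
Exactly one row (r1) and one column (c3) fail → the flipped bit is at their intersection.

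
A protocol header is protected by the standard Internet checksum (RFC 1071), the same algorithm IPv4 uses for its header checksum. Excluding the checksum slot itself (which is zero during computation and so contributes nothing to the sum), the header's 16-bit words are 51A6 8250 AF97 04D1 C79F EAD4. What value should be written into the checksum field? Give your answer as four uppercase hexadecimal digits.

One's-complement addition (fold any carry out of bit 15 back into bit 0):
  0x51A6 + 0x8250 = 0x0D3F6
  0xD3F6 + 0xAF97 = 0x1838D → wrap carry → 0x838E
  0x838E + 0x04D1 = 0x0885F
  0x885F + 0xC79F = 0x14FFE → wrap carry → 0x4FFF
  0x4FFF + 0xEAD4 = 0x13AD3 → wrap carry → 0x3AD4
One's-complement sum = 0x3AD4.
Checksum = ~0x3AD4 & 0xFFFF = 0xC52B.

C52B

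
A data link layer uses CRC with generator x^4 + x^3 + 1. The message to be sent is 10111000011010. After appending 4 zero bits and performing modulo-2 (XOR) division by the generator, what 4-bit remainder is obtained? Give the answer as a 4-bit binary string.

Append 4 zeros: 101110000110100000. Divide by 11001 (XOR where the leading bit is 1):
  pos 0: 10111 XOR 11001 = 01110
  pos 1: 11100 XOR 11001 = 00101
  pos 3: 10100 XOR 11001 = 01101
  pos 4: 11010 XOR 11001 = 00011
  pos 7: 11110 XOR 11001 = 00111
  pos 9: 11110 XOR 11001 = 00111
  pos 11: 11100 XOR 11001 = 00101
  pos 13: 10100 XOR 11001 = 01101
Remainder (last 4 bits) = 1101. This is the CRC / FCS.

1101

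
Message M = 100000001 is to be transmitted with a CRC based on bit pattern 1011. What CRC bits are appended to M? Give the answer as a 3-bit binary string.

101

Append 3 zeros: 100000001000. Divide by 1011 (XOR where the leading bit is 1):
  pos 0: 1000 XOR 1011 = 0011
  pos 2: 1100 XOR 1011 = 0111
  pos 3: 1110 XOR 1011 = 0101
  pos 4: 1010 XOR 1011 = 0001
  pos 7: 1100 XOR 1011 = 0111
  pos 8: 1110 XOR 1011 = 0101
Remainder (last 3 bits) = 101. This is the CRC / FCS.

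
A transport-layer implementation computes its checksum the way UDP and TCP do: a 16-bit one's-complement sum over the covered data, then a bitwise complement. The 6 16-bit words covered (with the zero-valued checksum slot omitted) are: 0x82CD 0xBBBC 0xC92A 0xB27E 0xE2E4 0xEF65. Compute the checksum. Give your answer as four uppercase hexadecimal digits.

One's-complement addition (fold any carry out of bit 15 back into bit 0):
  0x82CD + 0xBBBC = 0x13E89 → wrap carry → 0x3E8A
  0x3E8A + 0xC92A = 0x107B4 → wrap carry → 0x07B5
  0x07B5 + 0xB27E = 0x0BA33
  0xBA33 + 0xE2E4 = 0x19D17 → wrap carry → 0x9D18
  0x9D18 + 0xEF65 = 0x18C7D → wrap carry → 0x8C7E
One's-complement sum = 0x8C7E.
Checksum = ~0x8C7E & 0xFFFF = 0x7381.

7381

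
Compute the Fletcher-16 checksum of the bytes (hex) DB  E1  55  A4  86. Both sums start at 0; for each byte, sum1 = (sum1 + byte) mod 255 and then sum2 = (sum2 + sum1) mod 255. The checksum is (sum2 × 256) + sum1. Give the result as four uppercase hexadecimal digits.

A23E

Running sums (mod 255):
  after byte 0 (DB): sum1=219, sum2=219
  after byte 1 (E1): sum1=189, sum2=153
  after byte 2 (55): sum1=19, sum2=172
  after byte 3 (A4): sum1=183, sum2=100
  after byte 4 (86): sum1=62, sum2=162
Checksum = sum2·256 + sum1 = 162·256 + 62 = 41534 = 0xA23E.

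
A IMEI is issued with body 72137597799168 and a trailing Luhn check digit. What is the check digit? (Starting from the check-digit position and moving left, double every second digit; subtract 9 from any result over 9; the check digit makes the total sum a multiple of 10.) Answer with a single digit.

Partial digits right→left: 8 6 1 9 9 7 7 9 5 7 3 1 2 7
Double every second digit counting from the check-digit position (so the 1st, 3rd, 5th, ... of the partial from the right).
  doubled (with −9 where >9): 7 2 9 5 1 6 4 → sum 34
  kept as-is: 6 9 7 9 7 1 7 → sum 46
Total = 34 + 46 = 80.
Check digit = (10 − (80 mod 10)) mod 10 = 0.

0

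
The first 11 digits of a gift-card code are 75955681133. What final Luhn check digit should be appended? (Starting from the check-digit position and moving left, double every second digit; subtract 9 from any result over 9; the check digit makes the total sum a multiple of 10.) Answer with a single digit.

0

Partial digits right→left: 3 3 1 1 8 6 5 5 9 5 7
Double every second digit counting from the check-digit position (so the 1st, 3rd, 5th, ... of the partial from the right).
  doubled (with −9 where >9): 6 2 7 1 9 5 → sum 30
  kept as-is: 3 1 6 5 5 → sum 20
Total = 30 + 20 = 50.
Check digit = (10 − (50 mod 10)) mod 10 = 0.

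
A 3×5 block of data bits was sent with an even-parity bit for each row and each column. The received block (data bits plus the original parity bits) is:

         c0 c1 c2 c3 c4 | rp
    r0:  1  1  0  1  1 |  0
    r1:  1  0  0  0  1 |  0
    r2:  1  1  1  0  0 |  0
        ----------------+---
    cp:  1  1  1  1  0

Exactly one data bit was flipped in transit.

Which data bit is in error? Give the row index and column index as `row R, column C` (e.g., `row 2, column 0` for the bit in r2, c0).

row 2, column 1

Recompute each row's even parity and compare to rp:
  r0: data parity 0, sent rp 0 → ok
  r1: data parity 0, sent rp 0 → ok
  r2: data parity 1, sent rp 0 → mismatch
Recompute each column's even parity and compare to cp:
  c0: data parity 1, sent cp 1 → ok
  c1: data parity 0, sent cp 1 → mismatch
  c2: data parity 1, sent cp 1 → ok
  c3: data parity 1, sent cp 1 → ok
  c4: data parity 0, sent cp 0 → ok
Exactly one row (r2) and one column (c1) fail → the flipped bit is at their intersection.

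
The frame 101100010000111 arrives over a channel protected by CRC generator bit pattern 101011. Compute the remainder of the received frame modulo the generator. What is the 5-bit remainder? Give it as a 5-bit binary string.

Modulo-2 division of 101100010000111 by 101011:
  pos 0: 101100 XOR 101011 = 000111
  pos 3: 111010 XOR 101011 = 010001
  pos 4: 100010 XOR 101011 = 001001
  pos 6: 100100 XOR 101011 = 001111
  pos 8: 111111 XOR 101011 = 010100
  pos 9: 101001 XOR 101011 = 000010
Remainder = 00010 (nonzero — an error is detected).

00010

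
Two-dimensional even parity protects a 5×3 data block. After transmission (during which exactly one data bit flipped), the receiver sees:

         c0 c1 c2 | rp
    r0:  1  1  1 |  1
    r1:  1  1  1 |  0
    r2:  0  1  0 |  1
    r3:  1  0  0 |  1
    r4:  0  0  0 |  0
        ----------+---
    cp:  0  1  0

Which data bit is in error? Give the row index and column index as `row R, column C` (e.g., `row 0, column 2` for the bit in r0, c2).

row 1, column 0

Recompute each row's even parity and compare to rp:
  r0: data parity 1, sent rp 1 → ok
  r1: data parity 1, sent rp 0 → mismatch
  r2: data parity 1, sent rp 1 → ok
  r3: data parity 1, sent rp 1 → ok
  r4: data parity 0, sent rp 0 → ok
Recompute each column's even parity and compare to cp:
  c0: data parity 1, sent cp 0 → mismatch
  c1: data parity 1, sent cp 1 → ok
  c2: data parity 0, sent cp 0 → ok
Exactly one row (r1) and one column (c0) fail → the flipped bit is at their intersection.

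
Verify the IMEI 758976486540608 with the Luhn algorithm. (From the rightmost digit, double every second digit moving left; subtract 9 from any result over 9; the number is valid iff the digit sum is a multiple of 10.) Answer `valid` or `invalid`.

invalid

From the right, keep odd positions and double even positions (subtract 9 from any doubled value over 9):
  doubled (positions 2,4,...): 0 0 1 7 3 9 1 → sum 21
  kept (positions 1,3,...): 8 6 4 6 4 7 8 7 → sum 50
Total = 71.
71 mod 10 = 1, so the number is invalid.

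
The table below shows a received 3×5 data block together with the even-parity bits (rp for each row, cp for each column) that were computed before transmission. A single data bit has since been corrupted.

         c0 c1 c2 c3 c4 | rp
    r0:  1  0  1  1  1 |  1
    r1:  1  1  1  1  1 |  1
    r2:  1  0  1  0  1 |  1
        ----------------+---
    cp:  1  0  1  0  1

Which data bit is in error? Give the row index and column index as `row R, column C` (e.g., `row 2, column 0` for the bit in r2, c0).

Recompute each row's even parity and compare to rp:
  r0: data parity 0, sent rp 1 → mismatch
  r1: data parity 1, sent rp 1 → ok
  r2: data parity 1, sent rp 1 → ok
Recompute each column's even parity and compare to cp:
  c0: data parity 1, sent cp 1 → ok
  c1: data parity 1, sent cp 0 → mismatch
  c2: data parity 1, sent cp 1 → ok
  c3: data parity 0, sent cp 0 → ok
  c4: data parity 1, sent cp 1 → ok
Exactly one row (r0) and one column (c1) fail → the flipped bit is at their intersection.

row 0, column 1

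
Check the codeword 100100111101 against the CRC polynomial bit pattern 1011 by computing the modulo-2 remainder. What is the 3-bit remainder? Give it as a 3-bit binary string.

Modulo-2 division of 100100111101 by 1011:
  pos 0: 1001 XOR 1011 = 0010
  pos 2: 1000 XOR 1011 = 0011
  pos 4: 1111 XOR 1011 = 0100
  pos 5: 1001 XOR 1011 = 0010
  pos 7: 1010 XOR 1011 = 0001
Remainder = 011 (nonzero — an error is detected).

011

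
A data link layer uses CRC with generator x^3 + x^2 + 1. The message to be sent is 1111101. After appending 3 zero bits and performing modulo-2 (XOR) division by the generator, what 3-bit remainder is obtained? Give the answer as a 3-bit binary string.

111

Append 3 zeros: 1111101000. Divide by 1101 (XOR where the leading bit is 1):
  pos 0: 1111 XOR 1101 = 0010
  pos 2: 1010 XOR 1101 = 0111
  pos 3: 1111 XOR 1101 = 0010
  pos 5: 1000 XOR 1101 = 0101
  pos 6: 1010 XOR 1101 = 0111
Remainder (last 3 bits) = 111. This is the CRC / FCS.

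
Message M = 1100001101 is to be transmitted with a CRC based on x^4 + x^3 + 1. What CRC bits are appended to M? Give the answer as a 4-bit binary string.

0100

Append 4 zeros: 11000011010000. Divide by 11001 (XOR where the leading bit is 1):
  pos 0: 11000 XOR 11001 = 00001
  pos 4: 10110 XOR 11001 = 01111
  pos 5: 11111 XOR 11001 = 00110
  pos 7: 11000 XOR 11001 = 00001
Remainder (last 4 bits) = 0100. This is the CRC / FCS.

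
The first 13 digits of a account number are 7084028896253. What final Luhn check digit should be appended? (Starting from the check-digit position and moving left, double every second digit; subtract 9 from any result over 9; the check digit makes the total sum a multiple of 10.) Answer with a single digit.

Partial digits right→left: 3 5 2 6 9 8 8 2 0 4 8 0 7
Double every second digit counting from the check-digit position (so the 1st, 3rd, 5th, ... of the partial from the right).
  doubled (with −9 where >9): 6 4 9 7 0 7 5 → sum 38
  kept as-is: 5 6 8 2 4 0 → sum 25
Total = 38 + 25 = 63.
Check digit = (10 − (63 mod 10)) mod 10 = 7.

7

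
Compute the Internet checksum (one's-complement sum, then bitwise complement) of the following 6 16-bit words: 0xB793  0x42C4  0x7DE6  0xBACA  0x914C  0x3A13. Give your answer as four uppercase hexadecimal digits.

0197

One's-complement addition (fold any carry out of bit 15 back into bit 0):
  0xB793 + 0x42C4 = 0x0FA57
  0xFA57 + 0x7DE6 = 0x1783D → wrap carry → 0x783E
  0x783E + 0xBACA = 0x13308 → wrap carry → 0x3309
  0x3309 + 0x914C = 0x0C455
  0xC455 + 0x3A13 = 0x0FE68
One's-complement sum = 0xFE68.
Checksum = ~0xFE68 & 0xFFFF = 0x0197.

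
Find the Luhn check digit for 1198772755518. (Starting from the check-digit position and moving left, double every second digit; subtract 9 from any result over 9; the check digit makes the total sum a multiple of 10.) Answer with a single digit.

2

Partial digits right→left: 8 1 5 5 5 7 2 7 7 8 9 1 1
Double every second digit counting from the check-digit position (so the 1st, 3rd, 5th, ... of the partial from the right).
  doubled (with −9 where >9): 7 1 1 4 5 9 2 → sum 29
  kept as-is: 1 5 7 7 8 1 → sum 29
Total = 29 + 29 = 58.
Check digit = (10 − (58 mod 10)) mod 10 = 2.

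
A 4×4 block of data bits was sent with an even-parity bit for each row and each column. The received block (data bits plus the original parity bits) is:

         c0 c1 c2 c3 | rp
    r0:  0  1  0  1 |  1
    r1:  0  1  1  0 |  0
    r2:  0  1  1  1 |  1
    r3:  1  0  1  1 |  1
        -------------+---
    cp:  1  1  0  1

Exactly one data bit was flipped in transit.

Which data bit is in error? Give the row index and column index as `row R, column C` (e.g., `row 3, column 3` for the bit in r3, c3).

Recompute each row's even parity and compare to rp:
  r0: data parity 0, sent rp 1 → mismatch
  r1: data parity 0, sent rp 0 → ok
  r2: data parity 1, sent rp 1 → ok
  r3: data parity 1, sent rp 1 → ok
Recompute each column's even parity and compare to cp:
  c0: data parity 1, sent cp 1 → ok
  c1: data parity 1, sent cp 1 → ok
  c2: data parity 1, sent cp 0 → mismatch
  c3: data parity 1, sent cp 1 → ok
Exactly one row (r0) and one column (c2) fail → the flipped bit is at their intersection.

row 0, column 2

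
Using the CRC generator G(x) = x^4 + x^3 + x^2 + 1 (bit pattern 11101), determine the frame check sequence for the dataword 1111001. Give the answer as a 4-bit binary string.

Append 4 zeros: 11110010000. Divide by 11101 (XOR where the leading bit is 1):
  pos 0: 11110 XOR 11101 = 00011
  pos 3: 11010 XOR 11101 = 00111
  pos 5: 11100 XOR 11101 = 00001
Remainder (last 4 bits) = 0010. This is the CRC / FCS.

0010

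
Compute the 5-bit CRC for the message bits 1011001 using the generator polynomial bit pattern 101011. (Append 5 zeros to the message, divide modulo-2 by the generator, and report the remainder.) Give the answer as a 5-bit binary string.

10100

Append 5 zeros: 101100100000. Divide by 101011 (XOR where the leading bit is 1):
  pos 0: 101100 XOR 101011 = 000111
  pos 3: 111100 XOR 101011 = 010111
  pos 4: 101110 XOR 101011 = 000101
Remainder (last 5 bits) = 10100. This is the CRC / FCS.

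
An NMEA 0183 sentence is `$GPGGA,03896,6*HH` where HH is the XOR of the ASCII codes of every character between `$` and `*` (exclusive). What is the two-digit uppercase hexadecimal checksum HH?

XOR the ASCII codes of the payload characters:
  'G' = 0x47 → acc = 0x47
  'P' = 0x50 → acc = 0x17
  'G' = 0x47 → acc = 0x50
  'G' = 0x47 → acc = 0x17
  'A' = 0x41 → acc = 0x56
  ',' = 0x2C → acc = 0x7A
  '0' = 0x30 → acc = 0x4A
  '3' = 0x33 → acc = 0x79
  '8' = 0x38 → acc = 0x41
  '9' = 0x39 → acc = 0x78
  '6' = 0x36 → acc = 0x4E
  ',' = 0x2C → acc = 0x62
  '6' = 0x36 → acc = 0x54
Checksum = 0x54.

54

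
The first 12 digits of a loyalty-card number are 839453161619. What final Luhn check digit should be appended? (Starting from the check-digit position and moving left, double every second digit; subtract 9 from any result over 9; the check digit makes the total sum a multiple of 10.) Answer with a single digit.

0

Partial digits right→left: 9 1 6 1 6 1 3 5 4 9 3 8
Double every second digit counting from the check-digit position (so the 1st, 3rd, 5th, ... of the partial from the right).
  doubled (with −9 where >9): 9 3 3 6 8 6 → sum 35
  kept as-is: 1 1 1 5 9 8 → sum 25
Total = 35 + 25 = 60.
Check digit = (10 − (60 mod 10)) mod 10 = 0.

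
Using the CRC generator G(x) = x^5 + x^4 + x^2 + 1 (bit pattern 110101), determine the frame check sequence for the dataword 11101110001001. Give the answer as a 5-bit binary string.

Append 5 zeros: 1110111000100100000. Divide by 110101 (XOR where the leading bit is 1):
  pos 0: 111011 XOR 110101 = 001110
  pos 2: 111010 XOR 110101 = 001111
  pos 4: 111100 XOR 110101 = 001001
  pos 6: 100110 XOR 110101 = 010011
  pos 7: 100110 XOR 110101 = 010011
  pos 8: 100111 XOR 110101 = 010010
  pos 9: 100100 XOR 110101 = 010001
  pos 10: 100010 XOR 110101 = 010111
  pos 11: 101110 XOR 110101 = 011011
  pos 12: 110110 XOR 110101 = 000011
Remainder (last 5 bits) = 00110. This is the CRC / FCS.

00110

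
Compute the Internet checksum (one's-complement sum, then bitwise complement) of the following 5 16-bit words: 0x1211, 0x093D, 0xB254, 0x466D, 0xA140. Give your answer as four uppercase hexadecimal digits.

One's-complement addition (fold any carry out of bit 15 back into bit 0):
  0x1211 + 0x093D = 0x01B4E
  0x1B4E + 0xB254 = 0x0CDA2
  0xCDA2 + 0x466D = 0x1140F → wrap carry → 0x1410
  0x1410 + 0xA140 = 0x0B550
One's-complement sum = 0xB550.
Checksum = ~0xB550 & 0xFFFF = 0x4AAF.

4AAF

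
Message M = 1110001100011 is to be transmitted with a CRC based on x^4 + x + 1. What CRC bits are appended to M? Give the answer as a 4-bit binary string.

0010

Append 4 zeros: 11100011000110000. Divide by 10011 (XOR where the leading bit is 1):
  pos 0: 11100 XOR 10011 = 01111
  pos 1: 11110 XOR 10011 = 01101
  pos 2: 11011 XOR 10011 = 01000
  pos 3: 10001 XOR 10011 = 00010
  pos 6: 10000 XOR 10011 = 00011
  pos 9: 11110 XOR 10011 = 01101
  pos 10: 11010 XOR 10011 = 01001
  pos 11: 10010 XOR 10011 = 00001
Remainder (last 4 bits) = 0010. This is the CRC / FCS.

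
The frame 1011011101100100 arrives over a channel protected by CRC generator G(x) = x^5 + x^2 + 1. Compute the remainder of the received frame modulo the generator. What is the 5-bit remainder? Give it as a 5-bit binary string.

00000

Modulo-2 division of 1011011101100100 by 100101:
  pos 0: 101101 XOR 100101 = 001000
  pos 2: 100011 XOR 100101 = 000110
  pos 5: 110011 XOR 100101 = 010110
  pos 6: 101100 XOR 100101 = 001001
  pos 8: 100101 XOR 100101 = 000000
Remainder = 00000 (zero — the frame passes the CRC check).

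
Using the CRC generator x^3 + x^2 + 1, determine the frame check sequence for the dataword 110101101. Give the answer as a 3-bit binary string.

Append 3 zeros: 110101101000. Divide by 1101 (XOR where the leading bit is 1):
  pos 0: 1101 XOR 1101 = 0000
  pos 5: 1101 XOR 1101 = 0000
Remainder (last 3 bits) = 000. This is the CRC / FCS.

000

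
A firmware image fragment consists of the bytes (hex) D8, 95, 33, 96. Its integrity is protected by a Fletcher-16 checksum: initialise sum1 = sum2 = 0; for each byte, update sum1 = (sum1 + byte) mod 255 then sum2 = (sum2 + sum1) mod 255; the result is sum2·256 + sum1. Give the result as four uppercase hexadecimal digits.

Running sums (mod 255):
  after byte 0 (D8): sum1=216, sum2=216
  after byte 1 (95): sum1=110, sum2=71
  after byte 2 (33): sum1=161, sum2=232
  after byte 3 (96): sum1=56, sum2=33
Checksum = sum2·256 + sum1 = 33·256 + 56 = 8504 = 0x2138.

2138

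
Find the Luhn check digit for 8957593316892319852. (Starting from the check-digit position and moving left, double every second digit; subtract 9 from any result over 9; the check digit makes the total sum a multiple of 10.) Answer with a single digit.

9

Partial digits right→left: 2 5 8 9 1 3 2 9 8 6 1 3 3 9 5 7 5 9 8
Double every second digit counting from the check-digit position (so the 1st, 3rd, 5th, ... of the partial from the right).
  doubled (with −9 where >9): 4 7 2 4 7 2 6 1 1 7 → sum 41
  kept as-is: 5 9 3 9 6 3 9 7 9 → sum 60
Total = 41 + 60 = 101.
Check digit = (10 − (101 mod 10)) mod 10 = 9.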